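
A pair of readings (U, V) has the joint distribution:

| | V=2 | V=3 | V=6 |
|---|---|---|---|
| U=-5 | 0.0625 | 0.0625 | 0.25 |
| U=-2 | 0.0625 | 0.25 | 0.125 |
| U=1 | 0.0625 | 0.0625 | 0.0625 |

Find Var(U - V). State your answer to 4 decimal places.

E[U] = -2.5625,  E[V] = 4.125,  E[UV] = -11.625
Var(U) = 11.3125 − (-2.5625)² = 4.74609375;  Var(V) = 19.875 − (4.125)² = 2.859375
Cov(U,V) = -11.625 − (-2.5625)(4.125) = -1.0546875
Var(U - V) = (1)²·4.74609375 + (-1)²·2.859375 + 2·(1)·(-1)·-1.0546875 = 9.71484375

9.7148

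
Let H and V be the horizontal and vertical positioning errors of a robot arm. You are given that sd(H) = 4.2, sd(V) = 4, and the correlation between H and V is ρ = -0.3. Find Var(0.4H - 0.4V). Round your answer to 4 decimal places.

6.9952

Var(H) = (4.2)² = 17.64;  Var(V) = (4)² = 16
Cov(H,V) = ρ·sd(H)·sd(V) = -0.3·4.2·4 = -5.04
Var(0.4H - 0.4V) = (0.4)²·Var(H) + (-0.4)²·Var(V) + 2·(0.4)·(-0.4)·Cov(H,V)
= 0.16·17.64 + 0.16·16 + -0.32·-5.04 = 6.9952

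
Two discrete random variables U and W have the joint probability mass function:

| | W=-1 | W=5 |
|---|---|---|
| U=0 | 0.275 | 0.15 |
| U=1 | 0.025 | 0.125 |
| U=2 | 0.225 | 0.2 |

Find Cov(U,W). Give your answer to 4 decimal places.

0.3000

E[U] = 1,  E[W] = 1.85
E[UW] = 2.15
Cov(U,W) = E[UW] − E[U]E[W] = 2.15 − (1)(1.85) = 0.3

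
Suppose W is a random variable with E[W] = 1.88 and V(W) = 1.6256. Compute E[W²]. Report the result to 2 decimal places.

E[W²] = V(W) + (E[W])² = 1.6256 + (1.88)² = 5.16

5.16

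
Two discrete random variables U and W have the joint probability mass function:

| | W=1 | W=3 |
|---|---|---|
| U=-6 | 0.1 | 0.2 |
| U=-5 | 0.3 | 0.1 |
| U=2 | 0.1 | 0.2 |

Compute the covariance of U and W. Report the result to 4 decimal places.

0.6000

E[U] = -3.2,  E[W] = 2
E[UW] = -5.8
Cov(U,W) = E[UW] − E[U]E[W] = -5.8 − (-3.2)(2) = 0.6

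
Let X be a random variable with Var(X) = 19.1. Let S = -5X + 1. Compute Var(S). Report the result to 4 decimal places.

Var(-5X + 1) = (-5)²·Var(X) = 25·19.1 = 477.5

477.5000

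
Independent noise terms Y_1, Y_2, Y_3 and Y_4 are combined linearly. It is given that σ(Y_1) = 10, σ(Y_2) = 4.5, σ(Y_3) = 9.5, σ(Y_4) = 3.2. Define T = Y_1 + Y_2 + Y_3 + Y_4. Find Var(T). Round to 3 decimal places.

Var(Y_1) = 100, Var(Y_2) = 20.25, Var(Y_3) = 90.25, Var(Y_4) = 10.24
By independence, Var(T) = (1)²Var(Y_1) + (1)²Var(Y_2) + (1)²Var(Y_3) + (1)²Var(Y_4)
= (1)²·100 + (1)²·20.25 + (1)²·90.25 + (1)²·10.24 = 220.74

220.740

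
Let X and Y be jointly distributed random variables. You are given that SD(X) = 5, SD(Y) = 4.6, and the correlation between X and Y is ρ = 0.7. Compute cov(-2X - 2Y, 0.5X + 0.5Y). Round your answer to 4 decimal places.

-78.3600

Var(X) = (5)² = 25;  Var(Y) = (4.6)² = 21.16
cov(X,Y) = ρ·SD(X)·SD(Y) = 0.7·5·4.6 = 16.1
cov(-2X - 2Y, 0.5X + 0.5Y) = (-2)(0.5)Var(X) + (-2)(0.5)Var(Y) + [(-2)(0.5) + (-2)(0.5)]cov(X,Y)
= -1·25 + -1·21.16 + -2·16.1 = -78.36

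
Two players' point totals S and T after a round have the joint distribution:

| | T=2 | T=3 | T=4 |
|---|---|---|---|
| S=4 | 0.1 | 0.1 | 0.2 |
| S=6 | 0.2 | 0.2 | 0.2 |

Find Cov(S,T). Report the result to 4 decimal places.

E[S] = 5.2,  E[T] = 3.1
E[ST] = 16
Cov(S,T) = E[ST] − E[S]E[T] = 16 − (5.2)(3.1) = -0.12

-0.1200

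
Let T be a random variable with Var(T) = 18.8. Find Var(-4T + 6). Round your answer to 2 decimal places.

300.80

Var(-4T + 6) = (-4)²·Var(T) = 16·18.8 = 300.8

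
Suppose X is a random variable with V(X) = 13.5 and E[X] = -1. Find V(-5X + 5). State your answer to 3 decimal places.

337.500

V(-5X + 5) = (-5)²·V(X) = 25·13.5 = 337.5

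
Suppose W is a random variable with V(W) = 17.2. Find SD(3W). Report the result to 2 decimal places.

V(3W) = (3)²·17.2 = 154.8
SD(3W) = √154.8 ≈ 12.44

12.44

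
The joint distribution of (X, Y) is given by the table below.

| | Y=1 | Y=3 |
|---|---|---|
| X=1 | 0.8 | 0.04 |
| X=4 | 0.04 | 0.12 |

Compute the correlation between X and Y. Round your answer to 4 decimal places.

E[X] = 1.48,  E[Y] = 1.32
E[XY] = 2.52
Cov(X,Y) = E[XY] − E[X]E[Y] = 2.52 − (1.48)(1.32) = 0.5664
V(X) = 1.2096,  V(Y) = 0.5376
ρ = 0.5664 / √(1.2096·0.5376) ≈ 0.7024

0.7024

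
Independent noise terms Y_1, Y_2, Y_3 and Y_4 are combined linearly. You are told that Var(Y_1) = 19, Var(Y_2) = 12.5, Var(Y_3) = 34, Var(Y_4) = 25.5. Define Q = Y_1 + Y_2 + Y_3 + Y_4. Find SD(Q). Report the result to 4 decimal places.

By independence, Var(Q) = (1)²Var(Y_1) + (1)²Var(Y_2) + (1)²Var(Y_3) + (1)²Var(Y_4)
= (1)²·19 + (1)²·12.5 + (1)²·34 + (1)²·25.5 = 91
SD(Q) = √91 ≈ 9.5394

9.5394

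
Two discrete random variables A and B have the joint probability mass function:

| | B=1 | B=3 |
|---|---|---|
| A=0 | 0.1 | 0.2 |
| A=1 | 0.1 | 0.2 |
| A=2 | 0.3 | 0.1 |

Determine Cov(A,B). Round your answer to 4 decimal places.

-0.3000

E[A] = 1.1,  E[B] = 2
E[AB] = 1.9
Cov(A,B) = E[AB] − E[A]E[B] = 1.9 − (1.1)(2) = -0.3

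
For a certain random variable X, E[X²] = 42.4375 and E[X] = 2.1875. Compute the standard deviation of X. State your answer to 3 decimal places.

Var(X) = 42.4375 − (2.1875)² = 37.65234375
σ(X) = √37.65234375 ≈ 6.136

6.136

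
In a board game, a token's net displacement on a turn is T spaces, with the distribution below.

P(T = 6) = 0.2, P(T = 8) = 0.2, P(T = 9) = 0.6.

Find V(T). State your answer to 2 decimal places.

E[T] = (6)(0.2) + (8)(0.2) + (9)(0.6) = 8.2
E[T²] = (6)²(0.2) + (8)²(0.2) + (9)²(0.6) = 68.6
V(T) = E[T²] − (E[T])² = 68.6 − (8.2)² = 1.36

1.36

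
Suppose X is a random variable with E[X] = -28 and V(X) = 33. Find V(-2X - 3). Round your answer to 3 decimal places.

V(-2X - 3) = (-2)²·V(X) = 4·33 = 132

132.000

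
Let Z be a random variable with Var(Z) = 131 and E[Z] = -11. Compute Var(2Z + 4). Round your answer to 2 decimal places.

Var(2Z + 4) = (2)²·Var(Z) = 4·131 = 524

524.00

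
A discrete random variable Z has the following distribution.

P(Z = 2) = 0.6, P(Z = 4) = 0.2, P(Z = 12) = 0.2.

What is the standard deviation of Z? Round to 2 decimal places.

E[Z] = (2)(0.6) + (4)(0.2) + (12)(0.2) = 4.4
E[Z²] = (2)²(0.6) + (4)²(0.2) + (12)²(0.2) = 34.4
var(Z) = E[Z²] − (E[Z])² = 34.4 − (4.4)² = 15.04
SD(Z) = √15.04 ≈ 3.88

3.88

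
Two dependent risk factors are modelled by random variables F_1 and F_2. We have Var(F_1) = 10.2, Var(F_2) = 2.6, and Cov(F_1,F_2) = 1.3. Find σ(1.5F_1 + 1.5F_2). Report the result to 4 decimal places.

Var(1.5F_1 + 1.5F_2) = (1.5)²·Var(F_1) + (1.5)²·Var(F_2) + 2·(1.5)·(1.5)·Cov(F_1,F_2)
= 2.25·10.2 + 2.25·2.6 + 4.5·1.3 = 34.65
σ(1.5F_1 + 1.5F_2) = √34.65 ≈ 5.8864

5.8864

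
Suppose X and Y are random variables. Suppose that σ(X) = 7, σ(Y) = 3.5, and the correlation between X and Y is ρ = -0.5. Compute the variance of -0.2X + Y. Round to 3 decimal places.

var(X) = (7)² = 49;  var(Y) = (3.5)² = 12.25
cov(X,Y) = ρ·σ(X)·σ(Y) = -0.5·7·3.5 = -12.25
var(-0.2X + Y) = (-0.2)²·var(X) + (1)²·var(Y) + 2·(-0.2)·(1)·cov(X,Y)
= 0.04·49 + 1·12.25 + -0.4·-12.25 = 19.11

19.110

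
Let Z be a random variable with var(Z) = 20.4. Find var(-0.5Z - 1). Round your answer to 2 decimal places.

5.10

var(-0.5Z - 1) = (-0.5)²·var(Z) = 0.25·20.4 = 5.1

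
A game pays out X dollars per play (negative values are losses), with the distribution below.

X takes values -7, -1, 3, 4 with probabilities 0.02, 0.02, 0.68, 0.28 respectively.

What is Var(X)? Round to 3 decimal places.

2.600

E[X] = (-7)(0.02) + (-1)(0.02) + (3)(0.68) + (4)(0.28) = 3
E[X²] = (-7)²(0.02) + (-1)²(0.02) + (3)²(0.68) + (4)²(0.28) = 11.6
Var(X) = E[X²] − (E[X])² = 11.6 − (3)² = 2.6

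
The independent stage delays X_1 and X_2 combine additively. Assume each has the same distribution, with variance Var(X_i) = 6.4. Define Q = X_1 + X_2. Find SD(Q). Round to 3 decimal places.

By independence, Var(Q) = (1)²Var(X_1) + (1)²Var(X_2)
= (1)²·6.4 + (1)²·6.4 = 12.8
SD(Q) = √12.8 ≈ 3.578

3.578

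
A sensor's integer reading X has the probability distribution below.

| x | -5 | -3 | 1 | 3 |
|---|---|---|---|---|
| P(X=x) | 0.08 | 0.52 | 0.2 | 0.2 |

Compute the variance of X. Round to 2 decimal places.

E[X] = (-5)(0.08) + (-3)(0.52) + (1)(0.2) + (3)(0.2) = -1.16
E[X²] = (-5)²(0.08) + (-3)²(0.52) + (1)²(0.2) + (3)²(0.2) = 8.68
Var(X) = E[X²] − (E[X])² = 8.68 − (-1.16)² = 7.3344

7.33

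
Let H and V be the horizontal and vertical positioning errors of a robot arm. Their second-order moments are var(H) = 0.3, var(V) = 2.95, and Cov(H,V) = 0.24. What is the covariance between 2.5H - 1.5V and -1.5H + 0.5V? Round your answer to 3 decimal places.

Cov(2.5H - 1.5V, -1.5H + 0.5V) = (2.5)(-1.5)var(H) + (-1.5)(0.5)var(V) + [(2.5)(0.5) + (-1.5)(-1.5)]Cov(H,V)
= -3.75·0.3 + -0.75·2.95 + 3.5·0.24 = -2.4975

-2.498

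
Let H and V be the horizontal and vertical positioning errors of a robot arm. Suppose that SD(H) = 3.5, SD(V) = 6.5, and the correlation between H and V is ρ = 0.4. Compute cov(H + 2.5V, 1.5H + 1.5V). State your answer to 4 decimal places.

224.5875

var(H) = (3.5)² = 12.25;  var(V) = (6.5)² = 42.25
cov(H,V) = ρ·SD(H)·SD(V) = 0.4·3.5·6.5 = 9.1
cov(H + 2.5V, 1.5H + 1.5V) = (1)(1.5)var(H) + (2.5)(1.5)var(V) + [(1)(1.5) + (2.5)(1.5)]cov(H,V)
= 1.5·12.25 + 3.75·42.25 + 5.25·9.1 = 224.5875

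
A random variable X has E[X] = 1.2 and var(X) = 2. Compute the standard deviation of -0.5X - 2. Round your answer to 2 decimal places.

0.71

var(-0.5X - 2) = (-0.5)²·2 = 0.5
SD(-0.5X - 2) = √0.5 ≈ 0.71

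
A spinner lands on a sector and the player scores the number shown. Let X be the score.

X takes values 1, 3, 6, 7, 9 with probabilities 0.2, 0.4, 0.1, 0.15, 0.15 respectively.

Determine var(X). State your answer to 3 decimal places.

E[X] = (1)(0.2) + (3)(0.4) + (6)(0.1) + (7)(0.15) + (9)(0.15) = 4.4
E[X²] = (1)²(0.2) + (3)²(0.4) + (6)²(0.1) + (7)²(0.15) + (9)²(0.15) = 26.9
var(X) = E[X²] − (E[X])² = 26.9 − (4.4)² = 7.54

7.540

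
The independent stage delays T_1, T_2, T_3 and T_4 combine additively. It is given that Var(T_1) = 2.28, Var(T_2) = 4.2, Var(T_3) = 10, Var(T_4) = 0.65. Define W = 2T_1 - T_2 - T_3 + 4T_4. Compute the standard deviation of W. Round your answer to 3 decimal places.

By independence, Var(W) = (2)²Var(T_1) + (-1)²Var(T_2) + (-1)²Var(T_3) + (4)²Var(T_4)
= (2)²·2.28 + (-1)²·4.2 + (-1)²·10 + (4)²·0.65 = 33.72
σ(W) = √33.72 ≈ 5.807

5.807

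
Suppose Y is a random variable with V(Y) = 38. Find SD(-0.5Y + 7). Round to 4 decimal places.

V(-0.5Y + 7) = (-0.5)²·38 = 9.5
SD(-0.5Y + 7) = √9.5 ≈ 3.0822

3.0822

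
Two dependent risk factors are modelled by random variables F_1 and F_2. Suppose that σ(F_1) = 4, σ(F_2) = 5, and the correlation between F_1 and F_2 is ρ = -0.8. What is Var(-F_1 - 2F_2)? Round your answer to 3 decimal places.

Var(F_1) = (4)² = 16;  Var(F_2) = (5)² = 25
Cov(F_1,F_2) = ρ·σ(F_1)·σ(F_2) = -0.8·4·5 = -16
Var(-F_1 - 2F_2) = (-1)²·Var(F_1) + (-2)²·Var(F_2) + 2·(-1)·(-2)·Cov(F_1,F_2)
= 1·16 + 4·25 + 4·-16 = 52

52.000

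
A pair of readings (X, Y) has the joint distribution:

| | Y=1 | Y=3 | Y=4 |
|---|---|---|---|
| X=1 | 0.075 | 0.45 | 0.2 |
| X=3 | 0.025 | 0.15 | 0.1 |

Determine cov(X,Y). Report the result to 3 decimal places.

0.045

E[X] = 1.55,  E[Y] = 3.1
E[XY] = 4.85
cov(X,Y) = E[XY] − E[X]E[Y] = 4.85 − (1.55)(3.1) = 0.045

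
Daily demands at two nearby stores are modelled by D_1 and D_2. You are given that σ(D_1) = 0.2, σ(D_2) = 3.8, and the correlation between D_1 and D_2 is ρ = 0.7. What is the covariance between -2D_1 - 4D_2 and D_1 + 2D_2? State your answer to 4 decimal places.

V(D_1) = (0.2)² = 0.04;  V(D_2) = (3.8)² = 14.44
Cov(D_1,D_2) = ρ·σ(D_1)·σ(D_2) = 0.7·0.2·3.8 = 0.532
Cov(-2D_1 - 4D_2, D_1 + 2D_2) = (-2)(1)V(D_1) + (-4)(2)V(D_2) + [(-2)(2) + (-4)(1)]Cov(D_1,D_2)
= -2·0.04 + -8·14.44 + -8·0.532 = -119.856

-119.8560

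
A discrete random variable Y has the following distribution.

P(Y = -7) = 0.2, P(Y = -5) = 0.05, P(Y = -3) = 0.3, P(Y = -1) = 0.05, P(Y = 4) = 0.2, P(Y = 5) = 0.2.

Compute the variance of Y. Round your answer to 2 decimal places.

E[Y] = (-7)(0.2) + (-5)(0.05) + (-3)(0.3) + (-1)(0.05) + (4)(0.2) + (5)(0.2) = -0.8
E[Y²] = (-7)²(0.2) + (-5)²(0.05) + (-3)²(0.3) + (-1)²(0.05) + (4)²(0.2) + (5)²(0.2) = 22
Var(Y) = E[Y²] − (E[Y])² = 22 − (-0.8)² = 21.36

21.36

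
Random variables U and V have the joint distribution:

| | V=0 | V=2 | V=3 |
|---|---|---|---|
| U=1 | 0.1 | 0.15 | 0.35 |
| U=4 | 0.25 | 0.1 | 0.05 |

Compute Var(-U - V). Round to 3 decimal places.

E[U] = 2.2,  E[V] = 1.7,  E[UV] = 2.75
Var(U) = 7 − (2.2)² = 2.16;  Var(V) = 4.6 − (1.7)² = 1.71
Cov(U,V) = 2.75 − (2.2)(1.7) = -0.99
Var(-U - V) = (-1)²·2.16 + (-1)²·1.71 + 2·(-1)·(-1)·-0.99 = 1.89

1.890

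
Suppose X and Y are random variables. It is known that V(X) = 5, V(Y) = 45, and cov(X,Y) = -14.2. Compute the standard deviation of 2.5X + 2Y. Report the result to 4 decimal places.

V(2.5X + 2Y) = (2.5)²·V(X) + (2)²·V(Y) + 2·(2.5)·(2)·cov(X,Y)
= 6.25·5 + 4·45 + 10·-14.2 = 69.25
sd(2.5X + 2Y) = √69.25 ≈ 8.3217

8.3217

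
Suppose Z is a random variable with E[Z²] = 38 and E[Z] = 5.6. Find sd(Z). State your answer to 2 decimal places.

Var(Z) = 38 − (5.6)² = 6.64
sd(Z) = √6.64 ≈ 2.58

2.58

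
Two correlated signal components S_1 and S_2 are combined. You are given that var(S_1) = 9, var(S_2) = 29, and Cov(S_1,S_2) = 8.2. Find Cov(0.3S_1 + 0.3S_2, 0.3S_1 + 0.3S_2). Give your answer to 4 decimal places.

Cov(0.3S_1 + 0.3S_2, 0.3S_1 + 0.3S_2) = (0.3)(0.3)var(S_1) + (0.3)(0.3)var(S_2) + [(0.3)(0.3) + (0.3)(0.3)]Cov(S_1,S_2)
= 0.09·9 + 0.09·29 + 0.18·8.2 = 4.896

4.8960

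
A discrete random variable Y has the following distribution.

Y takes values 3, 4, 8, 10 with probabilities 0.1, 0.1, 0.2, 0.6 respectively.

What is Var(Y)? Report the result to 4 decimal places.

E[Y] = (3)(0.1) + (4)(0.1) + (8)(0.2) + (10)(0.6) = 8.3
E[Y²] = (3)²(0.1) + (4)²(0.1) + (8)²(0.2) + (10)²(0.6) = 75.3
Var(Y) = E[Y²] − (E[Y])² = 75.3 − (8.3)² = 6.41

6.4100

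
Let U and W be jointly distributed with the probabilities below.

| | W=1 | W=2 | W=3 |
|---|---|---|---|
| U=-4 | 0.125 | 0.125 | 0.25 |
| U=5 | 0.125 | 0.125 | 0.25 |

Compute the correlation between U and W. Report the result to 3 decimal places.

0.000

E[U] = 0.5,  E[W] = 2.25
E[UW] = 1.125
Cov(U,W) = E[UW] − E[U]E[W] = 1.125 − (0.5)(2.25) = 0
V(U) = 20.25,  V(W) = 0.6875
ρ = 0 / √(20.25·0.6875) ≈ 0.000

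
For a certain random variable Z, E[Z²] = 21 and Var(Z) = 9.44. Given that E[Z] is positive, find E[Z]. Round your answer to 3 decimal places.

3.400

(E[Z])² = E[Z²] − Var(Z) = 21 − 9.44 = 11.56
E[Z] = √11.56 = 3.4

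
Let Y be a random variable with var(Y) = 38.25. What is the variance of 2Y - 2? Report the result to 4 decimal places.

var(2Y - 2) = (2)²·var(Y) = 4·38.25 = 153

153.0000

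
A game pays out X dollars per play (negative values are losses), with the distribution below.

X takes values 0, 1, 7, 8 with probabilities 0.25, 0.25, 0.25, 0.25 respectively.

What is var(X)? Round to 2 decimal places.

12.50

E[X] = (0)(0.25) + (1)(0.25) + (7)(0.25) + (8)(0.25) = 4
E[X²] = (0)²(0.25) + (1)²(0.25) + (7)²(0.25) + (8)²(0.25) = 28.5
var(X) = E[X²] − (E[X])² = 28.5 − (4)² = 12.5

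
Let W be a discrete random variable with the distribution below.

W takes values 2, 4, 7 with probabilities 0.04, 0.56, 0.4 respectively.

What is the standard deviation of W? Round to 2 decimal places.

1.58

E[W] = (2)(0.04) + (4)(0.56) + (7)(0.4) = 5.12
E[W²] = (2)²(0.04) + (4)²(0.56) + (7)²(0.4) = 28.72
Var(W) = E[W²] − (E[W])² = 28.72 − (5.12)² = 2.5056
σ(W) = √2.5056 ≈ 1.58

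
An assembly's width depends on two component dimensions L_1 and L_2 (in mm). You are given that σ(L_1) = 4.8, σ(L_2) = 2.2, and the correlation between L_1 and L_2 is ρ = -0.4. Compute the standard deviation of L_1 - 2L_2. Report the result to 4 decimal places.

7.7004

var(L_1) = (4.8)² = 23.04;  var(L_2) = (2.2)² = 4.84
Cov(L_1,L_2) = ρ·σ(L_1)·σ(L_2) = -0.4·4.8·2.2 = -4.224
var(L_1 - 2L_2) = (1)²·var(L_1) + (-2)²·var(L_2) + 2·(1)·(-2)·Cov(L_1,L_2)
= 1·23.04 + 4·4.84 + -4·-4.224 = 59.296
σ(L_1 - 2L_2) = √59.296 ≈ 7.7004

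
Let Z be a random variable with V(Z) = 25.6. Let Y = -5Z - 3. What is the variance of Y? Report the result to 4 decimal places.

V(-5Z - 3) = (-5)²·V(Z) = 25·25.6 = 640

640.0000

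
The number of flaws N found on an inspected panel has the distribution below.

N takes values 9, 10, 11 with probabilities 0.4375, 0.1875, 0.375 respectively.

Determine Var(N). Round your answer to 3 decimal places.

0.809

E[N] = (9)(0.4375) + (10)(0.1875) + (11)(0.375) = 9.9375
E[N²] = (9)²(0.4375) + (10)²(0.1875) + (11)²(0.375) = 99.5625
Var(N) = E[N²] − (E[N])² = 99.5625 − (9.9375)² = 0.80859375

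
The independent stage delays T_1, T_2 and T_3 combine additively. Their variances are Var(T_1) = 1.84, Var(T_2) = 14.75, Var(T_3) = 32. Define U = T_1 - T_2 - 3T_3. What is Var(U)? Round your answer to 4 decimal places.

304.5900

By independence, Var(U) = (1)²Var(T_1) + (-1)²Var(T_2) + (-3)²Var(T_3)
= (1)²·1.84 + (-1)²·14.75 + (-3)²·32 = 304.59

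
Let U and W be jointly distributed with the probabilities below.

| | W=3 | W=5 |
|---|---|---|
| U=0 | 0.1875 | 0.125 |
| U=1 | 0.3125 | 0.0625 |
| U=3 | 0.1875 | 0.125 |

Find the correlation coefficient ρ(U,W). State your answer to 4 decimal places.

0.0487

E[U] = 1.3125,  E[W] = 3.625
E[UW] = 4.8125
cov(U,W) = E[UW] − E[U]E[W] = 4.8125 − (1.3125)(3.625) = 0.0546875
Var(U) = 1.46484375,  Var(W) = 0.859375
ρ = 0.0546875 / √(1.46484375·0.859375) ≈ 0.0487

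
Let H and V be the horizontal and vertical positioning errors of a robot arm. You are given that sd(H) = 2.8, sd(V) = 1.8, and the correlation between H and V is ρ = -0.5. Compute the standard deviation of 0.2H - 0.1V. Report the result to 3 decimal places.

Var(H) = (2.8)² = 7.84;  Var(V) = (1.8)² = 3.24
cov(H,V) = ρ·sd(H)·sd(V) = -0.5·2.8·1.8 = -2.52
Var(0.2H - 0.1V) = (0.2)²·Var(H) + (-0.1)²·Var(V) + 2·(0.2)·(-0.1)·cov(H,V)
= 0.04·7.84 + 0.01·3.24 + -0.04·-2.52 = 0.4468
sd(0.2H - 0.1V) = √0.4468 ≈ 0.668

0.668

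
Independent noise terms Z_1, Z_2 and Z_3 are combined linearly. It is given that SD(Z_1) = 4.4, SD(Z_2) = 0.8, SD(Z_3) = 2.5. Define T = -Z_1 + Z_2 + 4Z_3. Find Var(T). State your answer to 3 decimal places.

120.000

Var(Z_1) = 19.36, Var(Z_2) = 0.64, Var(Z_3) = 6.25
By independence, Var(T) = (-1)²Var(Z_1) + (1)²Var(Z_2) + (4)²Var(Z_3)
= (-1)²·19.36 + (1)²·0.64 + (4)²·6.25 = 120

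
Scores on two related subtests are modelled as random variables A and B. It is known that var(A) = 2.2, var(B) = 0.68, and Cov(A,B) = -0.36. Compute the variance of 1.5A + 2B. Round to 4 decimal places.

5.5100

var(1.5A + 2B) = (1.5)²·var(A) + (2)²·var(B) + 2·(1.5)·(2)·Cov(A,B)
= 2.25·2.2 + 4·0.68 + 6·-0.36 = 5.51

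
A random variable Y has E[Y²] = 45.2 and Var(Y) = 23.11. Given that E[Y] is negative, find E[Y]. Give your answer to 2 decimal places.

(E[Y])² = E[Y²] − Var(Y) = 45.2 − 23.11 = 22.09
E[Y] = −√22.09 = -4.7

-4.70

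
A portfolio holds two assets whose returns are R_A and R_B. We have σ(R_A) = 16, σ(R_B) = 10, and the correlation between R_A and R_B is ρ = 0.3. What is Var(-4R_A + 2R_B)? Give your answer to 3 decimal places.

3728.000

Var(R_A) = (16)² = 256;  Var(R_B) = (10)² = 100
Cov(R_A,R_B) = ρ·σ(R_A)·σ(R_B) = 0.3·16·10 = 48
Var(-4R_A + 2R_B) = (-4)²·Var(R_A) + (2)²·Var(R_B) + 2·(-4)·(2)·Cov(R_A,R_B)
= 16·256 + 4·100 + -16·48 = 3728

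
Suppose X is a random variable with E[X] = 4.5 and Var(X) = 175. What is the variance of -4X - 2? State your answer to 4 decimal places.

2800.0000

Var(-4X - 2) = (-4)²·Var(X) = 16·175 = 2800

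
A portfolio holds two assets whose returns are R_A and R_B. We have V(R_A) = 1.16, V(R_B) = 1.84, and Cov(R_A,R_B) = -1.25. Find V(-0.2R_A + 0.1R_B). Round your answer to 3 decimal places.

V(-0.2R_A + 0.1R_B) = (-0.2)²·V(R_A) + (0.1)²·V(R_B) + 2·(-0.2)·(0.1)·Cov(R_A,R_B)
= 0.04·1.16 + 0.01·1.84 + -0.04·-1.25 = 0.1148

0.115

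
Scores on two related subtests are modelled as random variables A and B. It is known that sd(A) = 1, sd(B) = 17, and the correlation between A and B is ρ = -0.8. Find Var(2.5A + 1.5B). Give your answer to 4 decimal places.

554.5000

Var(A) = (1)² = 1;  Var(B) = (17)² = 289
cov(A,B) = ρ·sd(A)·sd(B) = -0.8·1·17 = -13.6
Var(2.5A + 1.5B) = (2.5)²·Var(A) + (1.5)²·Var(B) + 2·(2.5)·(1.5)·cov(A,B)
= 6.25·1 + 2.25·289 + 7.5·-13.6 = 554.5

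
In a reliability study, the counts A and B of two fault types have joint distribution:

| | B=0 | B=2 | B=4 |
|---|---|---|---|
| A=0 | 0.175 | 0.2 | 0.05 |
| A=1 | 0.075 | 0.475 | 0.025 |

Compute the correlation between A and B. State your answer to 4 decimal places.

E[A] = 0.575,  E[B] = 1.65
E[AB] = 1.05
Cov(A,B) = E[AB] − E[A]E[B] = 1.05 − (0.575)(1.65) = 0.10125
Var(A) = 0.244375,  Var(B) = 1.1775
ρ = 0.10125 / √(0.244375·1.1775) ≈ 0.1887

0.1887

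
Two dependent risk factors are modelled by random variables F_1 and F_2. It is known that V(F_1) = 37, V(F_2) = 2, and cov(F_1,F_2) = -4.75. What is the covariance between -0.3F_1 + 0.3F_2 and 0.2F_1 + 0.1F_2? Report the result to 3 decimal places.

cov(-0.3F_1 + 0.3F_2, 0.2F_1 + 0.1F_2) = (-0.3)(0.2)V(F_1) + (0.3)(0.1)V(F_2) + [(-0.3)(0.1) + (0.3)(0.2)]cov(F_1,F_2)
= -0.06·37 + 0.03·2 + 0.03·-4.75 = -2.3025

-2.303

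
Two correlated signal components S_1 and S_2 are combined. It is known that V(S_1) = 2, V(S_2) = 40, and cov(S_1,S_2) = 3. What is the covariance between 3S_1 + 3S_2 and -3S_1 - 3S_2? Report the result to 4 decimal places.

-432.0000

cov(3S_1 + 3S_2, -3S_1 - 3S_2) = (3)(-3)V(S_1) + (3)(-3)V(S_2) + [(3)(-3) + (3)(-3)]cov(S_1,S_2)
= -9·2 + -9·40 + -18·3 = -432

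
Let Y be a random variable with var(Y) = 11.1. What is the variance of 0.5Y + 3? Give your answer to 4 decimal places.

2.7750

var(0.5Y + 3) = (0.5)²·var(Y) = 0.25·11.1 = 2.775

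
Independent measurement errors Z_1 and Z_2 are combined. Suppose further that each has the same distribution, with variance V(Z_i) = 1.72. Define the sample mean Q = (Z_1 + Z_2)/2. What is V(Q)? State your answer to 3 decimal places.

0.860

By independence, V(Q) = (0.5)²V(Z_1) + (0.5)²V(Z_2)
= (0.5)²·1.72 + (0.5)²·1.72 = 0.86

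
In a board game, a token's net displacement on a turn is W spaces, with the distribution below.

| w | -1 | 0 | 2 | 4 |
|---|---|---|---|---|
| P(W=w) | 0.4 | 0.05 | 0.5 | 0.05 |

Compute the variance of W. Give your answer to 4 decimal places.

2.5600

E[W] = (-1)(0.4) + (0)(0.05) + (2)(0.5) + (4)(0.05) = 0.8
E[W²] = (-1)²(0.4) + (0)²(0.05) + (2)²(0.5) + (4)²(0.05) = 3.2
Var(W) = E[W²] − (E[W])² = 3.2 − (0.8)² = 2.56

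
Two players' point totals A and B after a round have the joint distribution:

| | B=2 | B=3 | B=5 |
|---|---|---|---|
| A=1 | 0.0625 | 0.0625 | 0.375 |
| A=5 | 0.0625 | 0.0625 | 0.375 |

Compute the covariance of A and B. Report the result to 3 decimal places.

E[A] = 3,  E[B] = 4.375
E[AB] = 13.125
Cov(A,B) = E[AB] − E[A]E[B] = 13.125 − (3)(4.375) = 0

0.000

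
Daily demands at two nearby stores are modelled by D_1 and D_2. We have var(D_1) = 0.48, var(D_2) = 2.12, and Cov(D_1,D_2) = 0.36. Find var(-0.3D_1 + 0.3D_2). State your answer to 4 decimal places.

0.1692

var(-0.3D_1 + 0.3D_2) = (-0.3)²·var(D_1) + (0.3)²·var(D_2) + 2·(-0.3)·(0.3)·Cov(D_1,D_2)
= 0.09·0.48 + 0.09·2.12 + -0.18·0.36 = 0.1692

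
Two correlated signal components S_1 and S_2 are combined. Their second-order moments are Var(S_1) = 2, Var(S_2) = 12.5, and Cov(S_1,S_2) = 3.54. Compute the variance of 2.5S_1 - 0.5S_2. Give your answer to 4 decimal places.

6.7750

Var(2.5S_1 - 0.5S_2) = (2.5)²·Var(S_1) + (-0.5)²·Var(S_2) + 2·(2.5)·(-0.5)·Cov(S_1,S_2)
= 6.25·2 + 0.25·12.5 + -2.5·3.54 = 6.775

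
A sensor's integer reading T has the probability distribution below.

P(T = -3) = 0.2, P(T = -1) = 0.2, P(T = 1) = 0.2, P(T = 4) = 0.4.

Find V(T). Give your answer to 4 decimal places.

7.6000

E[T] = (-3)(0.2) + (-1)(0.2) + (1)(0.2) + (4)(0.4) = 1
E[T²] = (-3)²(0.2) + (-1)²(0.2) + (1)²(0.2) + (4)²(0.4) = 8.6
V(T) = E[T²] − (E[T])² = 8.6 − (1)² = 7.6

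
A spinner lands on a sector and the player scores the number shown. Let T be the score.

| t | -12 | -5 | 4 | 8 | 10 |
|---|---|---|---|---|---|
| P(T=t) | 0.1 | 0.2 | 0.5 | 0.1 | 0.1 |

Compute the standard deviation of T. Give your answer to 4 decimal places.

E[T] = (-12)(0.1) + (-5)(0.2) + (4)(0.5) + (8)(0.1) + (10)(0.1) = 1.6
E[T²] = (-12)²(0.1) + (-5)²(0.2) + (4)²(0.5) + (8)²(0.1) + (10)²(0.1) = 43.8
var(T) = E[T²] − (E[T])² = 43.8 − (1.6)² = 41.24
SD(T) = √41.24 ≈ 6.4218

6.4218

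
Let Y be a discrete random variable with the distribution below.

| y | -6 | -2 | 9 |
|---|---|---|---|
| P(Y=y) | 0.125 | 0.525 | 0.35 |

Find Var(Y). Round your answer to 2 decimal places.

E[Y] = (-6)(0.125) + (-2)(0.525) + (9)(0.35) = 1.35
E[Y²] = (-6)²(0.125) + (-2)²(0.525) + (9)²(0.35) = 34.95
Var(Y) = E[Y²] − (E[Y])² = 34.95 − (1.35)² = 33.1275

33.13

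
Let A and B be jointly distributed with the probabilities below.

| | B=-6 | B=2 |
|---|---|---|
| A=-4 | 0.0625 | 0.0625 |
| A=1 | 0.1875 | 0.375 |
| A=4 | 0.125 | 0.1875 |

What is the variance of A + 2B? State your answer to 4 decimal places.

E[A] = 1.3125,  E[B] = -1,  E[AB] = -0.875
V(A) = 7.5625 − (1.3125)² = 5.83984375;  V(B) = 16 − (-1)² = 15
Cov(A,B) = -0.875 − (1.3125)(-1) = 0.4375
V(A + 2B) = (1)²·5.83984375 + (2)²·15 + 2·(1)·(2)·0.4375 = 67.58984375

67.5898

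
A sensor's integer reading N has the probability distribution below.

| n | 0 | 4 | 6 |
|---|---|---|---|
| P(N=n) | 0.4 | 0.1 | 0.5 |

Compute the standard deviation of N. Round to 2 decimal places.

2.84

E[N] = (0)(0.4) + (4)(0.1) + (6)(0.5) = 3.4
E[N²] = (0)²(0.4) + (4)²(0.1) + (6)²(0.5) = 19.6
Var(N) = E[N²] − (E[N])² = 19.6 − (3.4)² = 8.04
SD(N) = √8.04 ≈ 2.84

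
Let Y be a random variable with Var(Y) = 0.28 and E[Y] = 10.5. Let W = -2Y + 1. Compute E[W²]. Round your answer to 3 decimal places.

E[-2Y + 1] = -2·10.5 + 1 = -20
Var(-2Y + 1) = (-2)²·0.28 = 1.12
E[W²] = Var(W) + (E[W])² = 1.12 + (-20)² = 401.12

401.120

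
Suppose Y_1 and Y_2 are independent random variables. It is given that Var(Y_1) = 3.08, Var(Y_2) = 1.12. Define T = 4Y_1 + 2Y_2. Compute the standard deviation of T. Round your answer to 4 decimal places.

7.3321

By independence, Var(T) = (4)²Var(Y_1) + (2)²Var(Y_2)
= (4)²·3.08 + (2)²·1.12 = 53.76
σ(T) = √53.76 ≈ 7.3321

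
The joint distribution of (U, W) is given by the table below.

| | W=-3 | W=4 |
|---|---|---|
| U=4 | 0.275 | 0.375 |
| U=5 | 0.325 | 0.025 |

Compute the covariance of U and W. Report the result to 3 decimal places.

-0.805

E[U] = 4.35,  E[W] = -0.2
E[UW] = -1.675
Cov(U,W) = E[UW] − E[U]E[W] = -1.675 − (4.35)(-0.2) = -0.805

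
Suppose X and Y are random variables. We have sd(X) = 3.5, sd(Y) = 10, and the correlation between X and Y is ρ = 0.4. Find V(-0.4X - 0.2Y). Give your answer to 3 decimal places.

8.200

V(X) = (3.5)² = 12.25;  V(Y) = (10)² = 100
Cov(X,Y) = ρ·sd(X)·sd(Y) = 0.4·3.5·10 = 14
V(-0.4X - 0.2Y) = (-0.4)²·V(X) + (-0.2)²·V(Y) + 2·(-0.4)·(-0.2)·Cov(X,Y)
= 0.16·12.25 + 0.04·100 + 0.16·14 = 8.2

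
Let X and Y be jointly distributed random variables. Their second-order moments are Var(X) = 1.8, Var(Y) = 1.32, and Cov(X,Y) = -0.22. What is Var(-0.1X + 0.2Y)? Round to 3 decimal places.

0.080

Var(-0.1X + 0.2Y) = (-0.1)²·Var(X) + (0.2)²·Var(Y) + 2·(-0.1)·(0.2)·Cov(X,Y)
= 0.01·1.8 + 0.04·1.32 + -0.04·-0.22 = 0.0796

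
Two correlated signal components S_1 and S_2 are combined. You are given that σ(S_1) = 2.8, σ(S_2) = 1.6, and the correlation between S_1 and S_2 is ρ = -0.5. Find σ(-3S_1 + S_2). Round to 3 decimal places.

Var(S_1) = (2.8)² = 7.84;  Var(S_2) = (1.6)² = 2.56
Cov(S_1,S_2) = ρ·σ(S_1)·σ(S_2) = -0.5·2.8·1.6 = -2.24
Var(-3S_1 + S_2) = (-3)²·Var(S_1) + (1)²·Var(S_2) + 2·(-3)·(1)·Cov(S_1,S_2)
= 9·7.84 + 1·2.56 + -6·-2.24 = 86.56
σ(-3S_1 + S_2) = √86.56 ≈ 9.304

9.304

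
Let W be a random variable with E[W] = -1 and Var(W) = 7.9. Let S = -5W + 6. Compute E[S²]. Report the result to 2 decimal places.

E[-5W + 6] = -5·-1 + 6 = 11
Var(-5W + 6) = (-5)²·7.9 = 197.5
E[S²] = Var(S) + (E[S])² = 197.5 + (11)² = 318.5

318.50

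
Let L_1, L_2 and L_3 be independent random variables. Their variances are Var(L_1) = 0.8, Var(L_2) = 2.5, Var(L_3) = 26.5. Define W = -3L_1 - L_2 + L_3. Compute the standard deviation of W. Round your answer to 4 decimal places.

By independence, Var(W) = (-3)²Var(L_1) + (-1)²Var(L_2) + (1)²Var(L_3)
= (-3)²·0.8 + (-1)²·2.5 + (1)²·26.5 = 36.2
SD(W) = √36.2 ≈ 6.0166

6.0166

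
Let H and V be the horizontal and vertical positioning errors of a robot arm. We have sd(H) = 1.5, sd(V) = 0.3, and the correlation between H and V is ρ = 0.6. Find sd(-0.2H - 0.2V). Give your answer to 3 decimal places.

0.339

Var(H) = (1.5)² = 2.25;  Var(V) = (0.3)² = 0.09
cov(H,V) = ρ·sd(H)·sd(V) = 0.6·1.5·0.3 = 0.27
Var(-0.2H - 0.2V) = (-0.2)²·Var(H) + (-0.2)²·Var(V) + 2·(-0.2)·(-0.2)·cov(H,V)
= 0.04·2.25 + 0.04·0.09 + 0.08·0.27 = 0.1152
sd(-0.2H - 0.2V) = √0.1152 ≈ 0.339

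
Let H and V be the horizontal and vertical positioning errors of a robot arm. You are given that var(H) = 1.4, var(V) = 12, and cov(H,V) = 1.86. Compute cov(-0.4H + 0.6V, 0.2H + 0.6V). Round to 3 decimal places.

3.985

cov(-0.4H + 0.6V, 0.2H + 0.6V) = (-0.4)(0.2)var(H) + (0.6)(0.6)var(V) + [(-0.4)(0.6) + (0.6)(0.2)]cov(H,V)
= -0.08·1.4 + 0.36·12 + -0.12·1.86 = 3.9848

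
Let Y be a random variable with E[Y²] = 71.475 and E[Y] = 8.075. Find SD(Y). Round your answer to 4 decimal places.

Var(Y) = 71.475 − (8.075)² = 6.269375
SD(Y) = √6.269375 ≈ 2.5039

2.5039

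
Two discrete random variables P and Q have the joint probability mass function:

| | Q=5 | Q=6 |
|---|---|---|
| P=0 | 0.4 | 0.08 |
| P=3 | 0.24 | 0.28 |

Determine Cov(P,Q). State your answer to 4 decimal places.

0.2784

E[P] = 1.56,  E[Q] = 5.36
E[PQ] = 8.64
Cov(P,Q) = E[PQ] − E[P]E[Q] = 8.64 − (1.56)(5.36) = 0.2784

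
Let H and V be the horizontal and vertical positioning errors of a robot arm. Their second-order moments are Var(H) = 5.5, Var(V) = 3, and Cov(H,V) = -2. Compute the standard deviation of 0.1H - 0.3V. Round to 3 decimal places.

Var(0.1H - 0.3V) = (0.1)²·Var(H) + (-0.3)²·Var(V) + 2·(0.1)·(-0.3)·Cov(H,V)
= 0.01·5.5 + 0.09·3 + -0.06·-2 = 0.445
SD(0.1H - 0.3V) = √0.445 ≈ 0.667

0.667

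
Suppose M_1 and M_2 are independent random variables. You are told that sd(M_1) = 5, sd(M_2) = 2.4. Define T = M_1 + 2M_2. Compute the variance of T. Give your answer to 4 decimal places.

48.0400

Var(M_1) = 25, Var(M_2) = 5.76
By independence, Var(T) = (1)²Var(M_1) + (2)²Var(M_2)
= (1)²·25 + (2)²·5.76 = 48.04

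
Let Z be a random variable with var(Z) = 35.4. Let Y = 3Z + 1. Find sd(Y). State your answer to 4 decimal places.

17.8494

var(3Z + 1) = (3)²·35.4 = 318.6
sd(Y) = √318.6 ≈ 17.8494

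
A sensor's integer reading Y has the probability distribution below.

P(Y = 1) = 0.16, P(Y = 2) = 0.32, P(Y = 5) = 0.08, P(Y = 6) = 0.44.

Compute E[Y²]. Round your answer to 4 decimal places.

19.2800

E[Y²] = (1)²(0.16) + (2)²(0.32) + (5)²(0.08) + (6)²(0.44) = 19.28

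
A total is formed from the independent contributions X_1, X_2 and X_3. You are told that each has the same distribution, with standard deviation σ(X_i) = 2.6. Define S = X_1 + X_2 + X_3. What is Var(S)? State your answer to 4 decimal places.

Var(X_i) = (2.6)² = 6.76
By independence, Var(S) = (1)²Var(X_1) + (1)²Var(X_2) + (1)²Var(X_3)
= (1)²·6.76 + (1)²·6.76 + (1)²·6.76 = 20.28

20.2800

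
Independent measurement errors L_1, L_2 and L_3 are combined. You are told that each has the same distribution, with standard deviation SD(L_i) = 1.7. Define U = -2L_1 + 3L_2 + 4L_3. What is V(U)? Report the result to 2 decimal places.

V(L_i) = (1.7)² = 2.89
By independence, V(U) = (-2)²V(L_1) + (3)²V(L_2) + (4)²V(L_3)
= (-2)²·2.89 + (3)²·2.89 + (4)²·2.89 = 83.81

83.81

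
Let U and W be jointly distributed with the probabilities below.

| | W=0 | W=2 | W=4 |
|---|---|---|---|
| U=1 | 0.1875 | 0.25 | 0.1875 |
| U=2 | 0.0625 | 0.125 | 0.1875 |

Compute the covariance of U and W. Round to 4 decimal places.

E[U] = 1.375,  E[W] = 2.25
E[UW] = 3.25
Cov(U,W) = E[UW] − E[U]E[W] = 3.25 − (1.375)(2.25) = 0.15625

0.1563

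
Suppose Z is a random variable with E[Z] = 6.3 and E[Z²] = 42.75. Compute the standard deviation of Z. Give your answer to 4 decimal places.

Var(Z) = 42.75 − (6.3)² = 3.06
SD(Z) = √3.06 ≈ 1.7493

1.7493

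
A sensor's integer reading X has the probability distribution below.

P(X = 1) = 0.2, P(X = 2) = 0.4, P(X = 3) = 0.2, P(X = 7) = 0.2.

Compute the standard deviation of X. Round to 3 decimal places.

2.098

E[X] = (1)(0.2) + (2)(0.4) + (3)(0.2) + (7)(0.2) = 3
E[X²] = (1)²(0.2) + (2)²(0.4) + (3)²(0.2) + (7)²(0.2) = 13.4
V(X) = E[X²] − (E[X])² = 13.4 − (3)² = 4.4
sd(X) = √4.4 ≈ 2.098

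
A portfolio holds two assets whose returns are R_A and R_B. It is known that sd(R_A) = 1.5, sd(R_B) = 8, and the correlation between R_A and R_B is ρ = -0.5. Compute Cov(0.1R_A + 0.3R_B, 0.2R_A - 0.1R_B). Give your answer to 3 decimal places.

var(R_A) = (1.5)² = 2.25;  var(R_B) = (8)² = 64
Cov(R_A,R_B) = ρ·sd(R_A)·sd(R_B) = -0.5·1.5·8 = -6
Cov(0.1R_A + 0.3R_B, 0.2R_A - 0.1R_B) = (0.1)(0.2)var(R_A) + (0.3)(-0.1)var(R_B) + [(0.1)(-0.1) + (0.3)(0.2)]Cov(R_A,R_B)
= 0.02·2.25 + -0.03·64 + 0.05·-6 = -2.175

-2.175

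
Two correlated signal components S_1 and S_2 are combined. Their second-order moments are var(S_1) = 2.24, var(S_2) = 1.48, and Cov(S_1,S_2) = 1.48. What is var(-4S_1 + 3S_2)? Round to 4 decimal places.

var(-4S_1 + 3S_2) = (-4)²·var(S_1) + (3)²·var(S_2) + 2·(-4)·(3)·Cov(S_1,S_2)
= 16·2.24 + 9·1.48 + -24·1.48 = 13.64

13.6400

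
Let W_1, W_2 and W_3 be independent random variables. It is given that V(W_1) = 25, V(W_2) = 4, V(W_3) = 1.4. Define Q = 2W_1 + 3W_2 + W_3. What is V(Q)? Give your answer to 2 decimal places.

By independence, V(Q) = (2)²V(W_1) + (3)²V(W_2) + (1)²V(W_3)
= (2)²·25 + (3)²·4 + (1)²·1.4 = 137.4

137.40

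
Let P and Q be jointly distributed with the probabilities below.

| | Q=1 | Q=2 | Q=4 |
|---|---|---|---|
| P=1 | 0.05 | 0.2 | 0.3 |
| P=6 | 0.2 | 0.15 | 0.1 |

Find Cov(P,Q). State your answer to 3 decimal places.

E[P] = 3.25,  E[Q] = 2.55
E[PQ] = 7.05
Cov(P,Q) = E[PQ] − E[P]E[Q] = 7.05 − (3.25)(2.55) = -1.2375

-1.238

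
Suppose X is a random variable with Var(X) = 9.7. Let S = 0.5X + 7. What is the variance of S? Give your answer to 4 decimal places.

Var(0.5X + 7) = (0.5)²·Var(X) = 0.25·9.7 = 2.425

2.4250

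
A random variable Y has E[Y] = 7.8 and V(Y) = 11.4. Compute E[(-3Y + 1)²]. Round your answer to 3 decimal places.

E[-3Y + 1] = -3·7.8 + 1 = -22.4
V(-3Y + 1) = (-3)²·11.4 = 102.6
E[(-3Y + 1)²] = V((-3Y + 1)) + (E[(-3Y + 1)])² = 102.6 + (-22.4)² = 604.36

604.360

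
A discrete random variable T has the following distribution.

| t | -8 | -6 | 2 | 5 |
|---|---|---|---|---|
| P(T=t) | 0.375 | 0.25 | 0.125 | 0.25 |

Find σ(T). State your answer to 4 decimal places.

5.5453

E[T] = (-8)(0.375) + (-6)(0.25) + (2)(0.125) + (5)(0.25) = -3
E[T²] = (-8)²(0.375) + (-6)²(0.25) + (2)²(0.125) + (5)²(0.25) = 39.75
var(T) = E[T²] − (E[T])² = 39.75 − (-3)² = 30.75
σ(T) = √30.75 ≈ 5.5453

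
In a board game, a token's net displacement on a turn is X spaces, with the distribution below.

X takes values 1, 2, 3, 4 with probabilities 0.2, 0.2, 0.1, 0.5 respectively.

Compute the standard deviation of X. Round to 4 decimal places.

1.2207

E[X] = (1)(0.2) + (2)(0.2) + (3)(0.1) + (4)(0.5) = 2.9
E[X²] = (1)²(0.2) + (2)²(0.2) + (3)²(0.1) + (4)²(0.5) = 9.9
var(X) = E[X²] − (E[X])² = 9.9 − (2.9)² = 1.49
SD(X) = √1.49 ≈ 1.2207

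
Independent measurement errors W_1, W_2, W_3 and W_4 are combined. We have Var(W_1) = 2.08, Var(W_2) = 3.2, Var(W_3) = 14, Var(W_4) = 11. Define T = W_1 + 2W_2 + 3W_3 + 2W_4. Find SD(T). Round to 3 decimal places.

By independence, Var(T) = (1)²Var(W_1) + (2)²Var(W_2) + (3)²Var(W_3) + (2)²Var(W_4)
= (1)²·2.08 + (2)²·3.2 + (3)²·14 + (2)²·11 = 184.88
SD(T) = √184.88 ≈ 13.597

13.597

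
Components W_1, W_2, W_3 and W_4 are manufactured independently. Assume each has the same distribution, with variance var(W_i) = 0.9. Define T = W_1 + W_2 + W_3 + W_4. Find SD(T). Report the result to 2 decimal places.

By independence, var(T) = (1)²var(W_1) + (1)²var(W_2) + (1)²var(W_3) + (1)²var(W_4)
= (1)²·0.9 + (1)²·0.9 + (1)²·0.9 + (1)²·0.9 = 3.6
SD(T) = √3.6 ≈ 1.90

1.90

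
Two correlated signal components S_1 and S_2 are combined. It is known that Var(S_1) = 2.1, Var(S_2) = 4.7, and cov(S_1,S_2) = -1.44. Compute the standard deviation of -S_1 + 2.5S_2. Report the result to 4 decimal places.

6.2189

Var(-S_1 + 2.5S_2) = (-1)²·Var(S_1) + (2.5)²·Var(S_2) + 2·(-1)·(2.5)·cov(S_1,S_2)
= 1·2.1 + 6.25·4.7 + -5·-1.44 = 38.675
sd(-S_1 + 2.5S_2) = √38.675 ≈ 6.2189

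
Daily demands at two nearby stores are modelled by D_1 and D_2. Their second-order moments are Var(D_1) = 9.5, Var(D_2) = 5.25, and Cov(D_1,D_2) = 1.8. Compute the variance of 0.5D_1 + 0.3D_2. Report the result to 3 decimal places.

Var(0.5D_1 + 0.3D_2) = (0.5)²·Var(D_1) + (0.3)²·Var(D_2) + 2·(0.5)·(0.3)·Cov(D_1,D_2)
= 0.25·9.5 + 0.09·5.25 + 0.3·1.8 = 3.3875

3.388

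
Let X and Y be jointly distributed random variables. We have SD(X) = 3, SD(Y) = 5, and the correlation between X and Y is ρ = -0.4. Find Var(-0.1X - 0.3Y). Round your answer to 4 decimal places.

Var(X) = (3)² = 9;  Var(Y) = (5)² = 25
Cov(X,Y) = ρ·SD(X)·SD(Y) = -0.4·3·5 = -6
Var(-0.1X - 0.3Y) = (-0.1)²·Var(X) + (-0.3)²·Var(Y) + 2·(-0.1)·(-0.3)·Cov(X,Y)
= 0.01·9 + 0.09·25 + 0.06·-6 = 1.98

1.9800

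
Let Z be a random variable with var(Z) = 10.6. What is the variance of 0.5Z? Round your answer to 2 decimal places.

2.65

var(0.5Z) = (0.5)²·var(Z) = 0.25·10.6 = 2.65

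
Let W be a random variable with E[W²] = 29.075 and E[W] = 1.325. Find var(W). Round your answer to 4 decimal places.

27.3194

var(W) = 29.075 − (1.325)² = 27.319375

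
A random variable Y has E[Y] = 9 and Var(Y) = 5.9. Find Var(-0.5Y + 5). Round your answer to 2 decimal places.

Var(-0.5Y + 5) = (-0.5)²·Var(Y) = 0.25·5.9 = 1.475

1.48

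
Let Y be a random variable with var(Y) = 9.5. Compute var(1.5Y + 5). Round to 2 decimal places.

var(1.5Y + 5) = (1.5)²·var(Y) = 2.25·9.5 = 21.375

21.38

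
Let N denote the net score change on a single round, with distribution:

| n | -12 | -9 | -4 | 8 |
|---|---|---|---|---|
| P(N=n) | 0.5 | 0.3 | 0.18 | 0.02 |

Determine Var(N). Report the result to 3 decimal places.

E[N] = (-12)(0.5) + (-9)(0.3) + (-4)(0.18) + (8)(0.02) = -9.26
E[N²] = (-12)²(0.5) + (-9)²(0.3) + (-4)²(0.18) + (8)²(0.02) = 100.46
Var(N) = E[N²] − (E[N])² = 100.46 − (-9.26)² = 14.7124

14.712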